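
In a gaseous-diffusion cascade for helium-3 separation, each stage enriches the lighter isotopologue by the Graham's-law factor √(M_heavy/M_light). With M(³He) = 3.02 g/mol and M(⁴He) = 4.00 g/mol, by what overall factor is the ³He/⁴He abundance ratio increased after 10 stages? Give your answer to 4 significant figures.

4.076

Overall factor = α^10 with α = √(4.00/3.02), i.e. (4.00/3.02)^(10/2).
= 1.32450^5 = 4.076.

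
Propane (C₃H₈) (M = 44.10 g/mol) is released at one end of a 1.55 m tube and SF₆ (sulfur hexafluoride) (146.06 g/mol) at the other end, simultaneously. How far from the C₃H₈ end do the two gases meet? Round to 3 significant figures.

1.00 m

The fronts meet when d_C₃H₈ + d_SF₆ = L with d_C₃H₈/d_SF₆ = √(M_SF₆/M_C₃H₈) (Graham's law). Here √(M_SF₆/M_C₃H₈) = √(146.06/44.10) = 1.820.
With d_C₃H₈ + d_SF₆ = 1.55 m, d_SF₆ = 1.55/(1 + 1.820) = 0.5497 m.
d_C₃H₈ = 1.55 − 0.5497 = 1.00 m.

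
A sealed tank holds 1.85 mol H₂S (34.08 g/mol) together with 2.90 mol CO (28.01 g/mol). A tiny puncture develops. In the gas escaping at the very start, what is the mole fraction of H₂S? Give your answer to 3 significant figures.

0.366

Rate_i ∝ x_i/√M_i (Graham's law weighted by mole fraction), so the effusate composition follows n_i/√M_i.
So x_H₂S in the escaping gas = (n_H₂S/√M_H₂S) / Σ(n_i/√M_i)
= (1.85/√34.08) / (1.85/√34.08 + 2.90/√28.01) = 0.3169/(0.3169 + 0.5480) = 0.366.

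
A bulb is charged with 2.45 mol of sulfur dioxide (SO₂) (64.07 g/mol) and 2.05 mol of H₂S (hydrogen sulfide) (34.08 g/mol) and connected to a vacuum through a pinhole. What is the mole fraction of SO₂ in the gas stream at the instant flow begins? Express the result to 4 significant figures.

The effusion rate of species i is ∝ p_i/√M_i ∝ n_i/√M_i.
So x_SO₂ in the escaping gas = (n_SO₂/√M_SO₂) / Σ(n_i/√M_i)
= (2.45/√64.07) / (2.45/√64.07 + 2.05/√34.08) = 0.3061/(0.3061 + 0.3512) = 0.4657.

0.4657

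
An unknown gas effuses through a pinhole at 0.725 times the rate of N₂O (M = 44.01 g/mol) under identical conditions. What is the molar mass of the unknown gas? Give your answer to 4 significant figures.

83.73 g/mol

By Graham's law, rate_X/rate_N₂O = √(M_N₂O/M_X).
0.725 = √(44.01/M_X)
M_X = 44.01 / 0.725² = 44.01 / 0.5256 = 83.73 g/mol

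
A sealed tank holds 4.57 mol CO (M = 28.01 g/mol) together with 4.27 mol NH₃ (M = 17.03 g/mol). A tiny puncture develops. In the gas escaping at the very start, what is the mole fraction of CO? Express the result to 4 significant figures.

Rate_i ∝ x_i/√M_i (Graham's law weighted by mole fraction), so the effusate composition follows n_i/√M_i.
Mole fraction of CO in the effusate = (n_CO/√M_CO) / (n_CO/√M_CO + n_NH₃/√M_NH₃)
= (4.57/√28.01) / (4.57/√28.01 + 4.27/√17.03) = 0.8635/(0.8635 + 1.035) = 0.4549.

0.4549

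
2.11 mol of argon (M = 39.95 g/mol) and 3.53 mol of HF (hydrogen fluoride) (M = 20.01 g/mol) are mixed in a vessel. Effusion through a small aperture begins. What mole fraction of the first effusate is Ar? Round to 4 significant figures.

The effusion rate of species i is ∝ p_i/√M_i ∝ n_i/√M_i.
Mole fraction of Ar in the effusate = (n_Ar/√M_Ar) / (n_Ar/√M_Ar + n_HF/√M_HF)
= (2.11/√39.95) / (2.11/√39.95 + 3.53/√20.01) = 0.3338/(0.3338 + 0.7891) = 0.2973.

0.2973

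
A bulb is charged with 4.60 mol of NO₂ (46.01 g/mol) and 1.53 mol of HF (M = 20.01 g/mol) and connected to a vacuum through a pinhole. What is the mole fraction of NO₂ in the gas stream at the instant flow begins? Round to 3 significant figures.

0.665

Rate_i ∝ x_i/√M_i (Graham's law weighted by mole fraction), so the effusate composition follows n_i/√M_i.
So x_NO₂ in the escaping gas = (n_NO₂/√M_NO₂) / Σ(n_i/√M_i)
= (4.60/√46.01) / (4.60/√46.01 + 1.53/√20.01) = 0.6782/(0.6782 + 0.3420) = 0.665.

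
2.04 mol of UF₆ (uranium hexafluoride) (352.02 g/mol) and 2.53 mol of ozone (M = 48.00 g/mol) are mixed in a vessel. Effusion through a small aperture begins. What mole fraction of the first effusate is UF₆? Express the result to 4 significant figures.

0.2294

Effusion rate of each component ∝ n_i/√M_i (partial pressure × 1/√M).
x_UF₆(eff) = (n_UF₆/√M_UF₆) / (n_UF₆/√M_UF₆ + n_O₃/√M_O₃)
= (2.04/√352.02) / (2.04/√352.02 + 2.53/√48.00) = 0.1087/(0.1087 + 0.3652) = 0.2294.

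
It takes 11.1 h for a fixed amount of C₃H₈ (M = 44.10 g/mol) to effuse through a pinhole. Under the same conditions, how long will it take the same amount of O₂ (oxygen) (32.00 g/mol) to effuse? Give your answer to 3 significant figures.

9.46 h

From Graham's law, t_O₂/t_C₃H₈ = √(M_O₂/M_C₃H₈) = √(32.00/44.10) = √0.7256 = 0.8518.
So the time for O₂ is 11.1 × 0.8518 = 9.46 h.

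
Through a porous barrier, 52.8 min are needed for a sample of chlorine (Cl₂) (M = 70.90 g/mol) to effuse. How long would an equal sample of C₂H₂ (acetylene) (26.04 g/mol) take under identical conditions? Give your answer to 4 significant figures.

32.00 min

Since effusion rate ∝ 1/√M, t_C₂H₂/t_Cl₂ = √(M_C₂H₂/M_Cl₂) = √(26.04/70.90) = √0.3673 = 0.6060.
So the time for C₂H₂ is 52.8 × 0.6060 = 32.00 min.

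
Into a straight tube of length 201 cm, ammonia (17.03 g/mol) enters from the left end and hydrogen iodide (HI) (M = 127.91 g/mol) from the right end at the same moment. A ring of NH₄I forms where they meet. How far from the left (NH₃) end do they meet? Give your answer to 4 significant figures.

147.3 cm

In equal time, each gas travels a distance ∝ its rate ∝ 1/√M, so d_NH₃/d_HI = √(M_HI/M_NH₃) = √(127.91/17.03) = 2.741.
With d_NH₃ + d_HI = 201 cm, d_HI = 201/(1 + 2.741) = 53.73 cm.
d_NH₃ = 201 − 53.73 = 147.3 cm.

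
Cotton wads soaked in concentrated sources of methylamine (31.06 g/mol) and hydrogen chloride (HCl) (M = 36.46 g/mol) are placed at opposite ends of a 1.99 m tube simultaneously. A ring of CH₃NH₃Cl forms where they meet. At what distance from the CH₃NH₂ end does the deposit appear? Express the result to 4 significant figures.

1.035 m

Graham's law gives d_CH₃NH₂/d_HCl = rate_CH₃NH₂/rate_HCl = √(M_HCl/M_CH₃NH₂) = √(36.46/31.06) = 1.083.
With d_CH₃NH₂ + d_HCl = 1.99 m, d_HCl = 1.99/(1 + 1.083) = 0.9551 m.
d_CH₃NH₂ = 1.99 − 0.9551 = 1.035 m.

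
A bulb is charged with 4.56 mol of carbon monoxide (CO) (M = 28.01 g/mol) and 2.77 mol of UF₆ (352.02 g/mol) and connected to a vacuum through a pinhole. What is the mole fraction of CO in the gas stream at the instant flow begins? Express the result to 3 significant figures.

Rate_i ∝ x_i/√M_i (Graham's law weighted by mole fraction), so the effusate composition follows n_i/√M_i.
Mole fraction of CO in the effusate = (n_CO/√M_CO) / (n_CO/√M_CO + n_UF₆/√M_UF₆)
= (4.56/√28.01) / (4.56/√28.01 + 2.77/√352.02) = 0.8616/(0.8616 + 0.1476) = 0.854.

0.854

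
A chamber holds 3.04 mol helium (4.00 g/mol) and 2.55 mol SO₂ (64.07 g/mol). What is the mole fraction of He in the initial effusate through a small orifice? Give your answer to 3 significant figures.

0.827

Each component's effusion rate ∝ (its partial pressure)·(1/√M) ∝ n_i/√M_i.
x_He(eff) = (n_He/√M_He) / (n_He/√M_He + n_SO₂/√M_SO₂)
= (3.04/√4.00) / (3.04/√4.00 + 2.55/√64.07) = 1.520/(1.520 + 0.3186) = 0.827.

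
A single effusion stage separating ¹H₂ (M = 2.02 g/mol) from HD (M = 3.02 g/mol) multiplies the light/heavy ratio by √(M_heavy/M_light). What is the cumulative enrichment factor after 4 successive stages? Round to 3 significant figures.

2.24

Each stage multiplies the ratio by α = √(3.02/2.02), so after 4 stages the overall factor is α^4 = (3.02/2.02)^(4/2).
= 1.49505^2 = 2.24.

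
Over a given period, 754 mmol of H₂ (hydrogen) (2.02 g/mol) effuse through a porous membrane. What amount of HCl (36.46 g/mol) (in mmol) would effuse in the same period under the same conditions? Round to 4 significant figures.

177.5 mmol

From Graham's law, rate_HCl/rate_H₂ = √(M_H₂/M_HCl) = √(2.02/36.46) = √0.05540 = 0.2354.
So the amount for HCl is 754 × 0.2354 = 177.5 mmol.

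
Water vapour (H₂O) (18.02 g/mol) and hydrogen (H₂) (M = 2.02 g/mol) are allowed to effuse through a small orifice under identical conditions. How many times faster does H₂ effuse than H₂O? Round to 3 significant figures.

Since effusion rate ∝ 1/√M, rate_H₂/rate_H₂O = √(M_H₂O/M_H₂) = √(18.02/2.02) = √8.921 = 2.99.

2.99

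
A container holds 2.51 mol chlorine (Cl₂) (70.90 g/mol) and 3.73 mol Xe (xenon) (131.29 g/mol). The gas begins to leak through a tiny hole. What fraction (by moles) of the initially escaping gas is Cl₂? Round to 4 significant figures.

Rate_i ∝ x_i/√M_i (Graham's law weighted by mole fraction), so the effusate composition follows n_i/√M_i.
x_Cl₂(eff) = (n_Cl₂/√M_Cl₂) / (n_Cl₂/√M_Cl₂ + n_Xe/√M_Xe)
= (2.51/√70.90) / (2.51/√70.90 + 3.73/√131.29) = 0.2981/(0.2981 + 0.3255) = 0.4780.

0.4780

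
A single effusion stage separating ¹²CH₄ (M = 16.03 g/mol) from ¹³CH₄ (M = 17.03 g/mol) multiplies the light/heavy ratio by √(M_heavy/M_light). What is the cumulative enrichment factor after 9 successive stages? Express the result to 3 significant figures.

1.31

Overall factor = α^9 with α = √(17.03/16.03), i.e. (17.03/16.03)^(9/2).
= 1.06238^(9/2) = 1.31.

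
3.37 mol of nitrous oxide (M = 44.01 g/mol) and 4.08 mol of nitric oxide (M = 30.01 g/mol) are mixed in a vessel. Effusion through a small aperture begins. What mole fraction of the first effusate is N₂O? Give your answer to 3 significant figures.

Effusion rate of each component ∝ n_i/√M_i (partial pressure × 1/√M).
So x_N₂O in the escaping gas = (n_N₂O/√M_N₂O) / Σ(n_i/√M_i)
= (3.37/√44.01) / (3.37/√44.01 + 4.08/√30.01) = 0.5080/(0.5080 + 0.7448) = 0.405.

0.405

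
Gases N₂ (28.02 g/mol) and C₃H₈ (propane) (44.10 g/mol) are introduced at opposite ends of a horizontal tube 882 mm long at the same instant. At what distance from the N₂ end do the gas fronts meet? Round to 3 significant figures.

In equal time, each gas travels a distance ∝ its rate ∝ 1/√M, so d_N₂/d_C₃H₈ = √(M_C₃H₈/M_N₂) = √(44.10/28.02) = 1.255.
With d_N₂ + d_C₃H₈ = 882 mm, d_C₃H₈ = 882/(1 + 1.255) = 391.2 mm.
d_N₂ = 882 − 391.2 = 491 mm.

491 mm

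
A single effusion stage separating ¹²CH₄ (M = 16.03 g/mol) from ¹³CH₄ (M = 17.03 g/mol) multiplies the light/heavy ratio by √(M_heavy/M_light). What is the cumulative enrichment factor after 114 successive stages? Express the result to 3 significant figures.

31.5

Overall factor = α^114 with α = √(17.03/16.03), i.e. (17.03/16.03)^(114/2).
= 1.06238^57 = 31.5.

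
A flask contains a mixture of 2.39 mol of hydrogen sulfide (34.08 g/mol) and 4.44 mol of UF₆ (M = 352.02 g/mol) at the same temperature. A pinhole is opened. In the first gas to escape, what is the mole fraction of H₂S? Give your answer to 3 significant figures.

The effusion rate of species i is ∝ p_i/√M_i ∝ n_i/√M_i.
x_H₂S(eff) = (n_H₂S/√M_H₂S) / (n_H₂S/√M_H₂S + n_UF₆/√M_UF₆)
= (2.39/√34.08) / (2.39/√34.08 + 4.44/√352.02) = 0.4094/(0.4094 + 0.2366) = 0.634.

0.634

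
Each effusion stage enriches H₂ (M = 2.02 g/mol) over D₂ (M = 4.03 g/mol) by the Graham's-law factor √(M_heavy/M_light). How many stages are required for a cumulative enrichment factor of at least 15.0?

With α = √(4.03/2.02) per stage, ln α = ½ ln(1.99505) = 0.3453.
Need α^N ≥ 15.0 ⇒ N ≥ ln(15.0) / ln α = 2.708 / 0.3453 = 7.84.
Rounding up, N = 8 stages.

8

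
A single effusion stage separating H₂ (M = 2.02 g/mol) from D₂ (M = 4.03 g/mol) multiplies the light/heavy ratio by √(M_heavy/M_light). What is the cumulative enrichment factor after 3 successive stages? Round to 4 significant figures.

Each stage multiplies the ratio by α = √(4.03/2.02), so after 3 stages the overall factor is α^3 = (4.03/2.02)^(3/2).
= 1.99505^(3/2) = 2.818.

2.818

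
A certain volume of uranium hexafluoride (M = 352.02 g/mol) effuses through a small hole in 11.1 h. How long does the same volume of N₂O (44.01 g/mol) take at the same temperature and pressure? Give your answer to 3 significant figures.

From Graham's law, t_N₂O/t_UF₆ = √(M_N₂O/M_UF₆) = √(44.01/352.02) = √0.1250 = 0.3536.
So the time for N₂O is 11.1 × 0.3536 = 3.92 h.

3.92 h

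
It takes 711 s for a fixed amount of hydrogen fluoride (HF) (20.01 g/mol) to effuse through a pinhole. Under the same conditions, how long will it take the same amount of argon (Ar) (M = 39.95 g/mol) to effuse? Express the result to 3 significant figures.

Using Graham's law: t_Ar/t_HF = √(M_Ar/M_HF) = √(39.95/20.01) = √1.997 = 1.413.
So the time for Ar is 711 × 1.413 = 1000 s.

1000 s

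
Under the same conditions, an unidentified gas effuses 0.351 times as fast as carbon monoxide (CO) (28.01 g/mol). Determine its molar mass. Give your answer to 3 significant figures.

227 g/mol

Using Graham's law: rate_X/rate_CO = √(M_CO/M_X).
0.351 = √(28.01/M_X)
M_X = 28.01 / 0.351² = 28.01 / 0.1232 = 227 g/mol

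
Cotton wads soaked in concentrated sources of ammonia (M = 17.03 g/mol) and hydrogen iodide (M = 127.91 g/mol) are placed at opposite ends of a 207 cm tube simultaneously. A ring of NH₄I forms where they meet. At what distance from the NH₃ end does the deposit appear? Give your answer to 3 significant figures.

The fronts meet when d_NH₃ + d_HI = L with d_NH₃/d_HI = √(M_HI/M_NH₃) (Graham's law). Here √(M_HI/M_NH₃) = √(127.91/17.03) = 2.741.
With d_NH₃ + d_HI = 207 cm, d_HI = 207/(1 + 2.741) = 55.34 cm.
d_NH₃ = 207 − 55.34 = 152 cm.

152 cm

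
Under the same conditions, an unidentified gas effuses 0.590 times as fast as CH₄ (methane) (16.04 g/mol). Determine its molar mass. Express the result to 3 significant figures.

Using Graham's law: rate_X/rate_CH₄ = √(M_CH₄/M_X).
0.590 = √(16.04/M_X)
M_X = 16.04 / 0.590² = 16.04 / 0.3481 = 46.1 g/mol

46.1 g/mol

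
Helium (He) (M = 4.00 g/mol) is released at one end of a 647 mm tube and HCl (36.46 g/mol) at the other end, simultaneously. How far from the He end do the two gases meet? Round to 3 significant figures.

Distances travelled in equal time are proportional to diffusion rates, so d_He/d_HCl = √(M_HCl/M_He) = √(36.46/4.00) = 3.019.
With d_He + d_HCl = 647 mm, d_HCl = 647/(1 + 3.019) = 161.0 mm.
d_He = 647 − 161.0 = 486 mm.

486 mm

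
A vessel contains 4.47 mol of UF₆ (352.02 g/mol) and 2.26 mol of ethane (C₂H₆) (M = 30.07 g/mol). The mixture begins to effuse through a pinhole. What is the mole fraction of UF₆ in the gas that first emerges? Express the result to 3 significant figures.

0.366

Effusion rate of each component ∝ n_i/√M_i (partial pressure × 1/√M).
So x_UF₆ in the escaping gas = (n_UF₆/√M_UF₆) / Σ(n_i/√M_i)
= (4.47/√352.02) / (4.47/√352.02 + 2.26/√30.07) = 0.2382/(0.2382 + 0.4121) = 0.366.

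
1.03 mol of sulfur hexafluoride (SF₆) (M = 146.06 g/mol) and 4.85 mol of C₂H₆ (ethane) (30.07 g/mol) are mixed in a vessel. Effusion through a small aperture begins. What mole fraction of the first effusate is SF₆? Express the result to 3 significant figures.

0.0879

The effusion rate of species i is ∝ p_i/√M_i ∝ n_i/√M_i.
So x_SF₆ in the escaping gas = (n_SF₆/√M_SF₆) / Σ(n_i/√M_i)
= (1.03/√146.06) / (1.03/√146.06 + 4.85/√30.07) = 0.08523/(0.08523 + 0.8845) = 0.0879.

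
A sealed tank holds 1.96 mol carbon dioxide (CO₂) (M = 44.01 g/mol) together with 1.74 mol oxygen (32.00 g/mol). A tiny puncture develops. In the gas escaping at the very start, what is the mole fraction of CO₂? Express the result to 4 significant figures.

0.4899

The effusion rate of species i is ∝ p_i/√M_i ∝ n_i/√M_i.
Mole fraction of CO₂ in the effusate = (n_CO₂/√M_CO₂) / (n_CO₂/√M_CO₂ + n_O₂/√M_O₂)
= (1.96/√44.01) / (1.96/√44.01 + 1.74/√32.00) = 0.2954/(0.2954 + 0.3076) = 0.4899.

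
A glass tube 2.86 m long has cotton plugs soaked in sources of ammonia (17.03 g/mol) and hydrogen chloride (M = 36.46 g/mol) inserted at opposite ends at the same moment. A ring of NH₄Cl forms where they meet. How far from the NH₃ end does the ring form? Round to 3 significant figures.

In equal time, each gas travels a distance ∝ its rate ∝ 1/√M, so d_NH₃/d_HCl = √(M_HCl/M_NH₃) = √(36.46/17.03) = 1.463.
With d_NH₃ + d_HCl = 2.86 m, d_HCl = 2.86/(1 + 1.463) = 1.161 m.
d_NH₃ = 2.86 − 1.161 = 1.70 m.

1.70 m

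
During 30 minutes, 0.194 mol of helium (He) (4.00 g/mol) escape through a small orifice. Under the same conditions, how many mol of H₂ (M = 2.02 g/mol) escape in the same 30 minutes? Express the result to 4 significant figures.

By Graham's law, rate_H₂/rate_He = √(M_He/M_H₂) = √(4.00/2.02) = √1.980 = 1.407.
So the amount for H₂ is 0.194 × 1.407 = 0.2730 mol.

0.2730 mol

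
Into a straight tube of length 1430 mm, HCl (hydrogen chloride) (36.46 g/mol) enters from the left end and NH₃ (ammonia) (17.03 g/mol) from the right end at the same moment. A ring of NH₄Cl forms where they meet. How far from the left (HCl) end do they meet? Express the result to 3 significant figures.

581 mm

Graham's law gives d_HCl/d_NH₃ = rate_HCl/rate_NH₃ = √(M_NH₃/M_HCl) = √(17.03/36.46) = 0.6834.
With d_HCl + d_NH₃ = 1430 mm, d_NH₃ = 1430/(1 + 0.6834) = 849.5 mm.
d_HCl = 1430 − 849.5 = 581 mm.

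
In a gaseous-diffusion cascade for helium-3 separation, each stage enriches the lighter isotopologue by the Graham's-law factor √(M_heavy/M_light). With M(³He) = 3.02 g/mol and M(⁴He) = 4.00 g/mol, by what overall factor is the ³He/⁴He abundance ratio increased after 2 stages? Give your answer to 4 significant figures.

1.325

Each stage multiplies the ratio by α = √(4.00/3.02), so after 2 stages the overall factor is α^2 = (4.00/3.02)^(2/2).
= 1.32450^1 = 1.325.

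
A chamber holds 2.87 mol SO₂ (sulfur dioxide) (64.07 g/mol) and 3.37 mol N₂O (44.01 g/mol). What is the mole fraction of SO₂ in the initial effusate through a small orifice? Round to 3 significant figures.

0.414

The effusion rate of species i is ∝ p_i/√M_i ∝ n_i/√M_i.
x_SO₂(eff) = (n_SO₂/√M_SO₂) / (n_SO₂/√M_SO₂ + n_N₂O/√M_N₂O)
= (2.87/√64.07) / (2.87/√64.07 + 3.37/√44.01) = 0.3586/(0.3586 + 0.5080) = 0.414.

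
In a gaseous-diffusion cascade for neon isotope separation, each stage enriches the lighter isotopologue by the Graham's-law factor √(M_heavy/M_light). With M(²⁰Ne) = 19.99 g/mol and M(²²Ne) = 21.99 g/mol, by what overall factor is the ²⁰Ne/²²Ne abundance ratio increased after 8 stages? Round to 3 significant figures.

After 8 stages the ratio has grown by (√(21.99/19.99))^8 = (21.99/19.99)^(8/2).
= 1.10005^4 = 1.46.

1.46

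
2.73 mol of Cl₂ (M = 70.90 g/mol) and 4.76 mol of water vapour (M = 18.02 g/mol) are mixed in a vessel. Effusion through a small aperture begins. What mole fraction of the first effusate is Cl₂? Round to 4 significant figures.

0.2243

Effusion rate of each component ∝ n_i/√M_i (partial pressure × 1/√M).
So x_Cl₂ in the escaping gas = (n_Cl₂/√M_Cl₂) / Σ(n_i/√M_i)
= (2.73/√70.90) / (2.73/√70.90 + 4.76/√18.02) = 0.3242/(0.3242 + 1.121) = 0.2243.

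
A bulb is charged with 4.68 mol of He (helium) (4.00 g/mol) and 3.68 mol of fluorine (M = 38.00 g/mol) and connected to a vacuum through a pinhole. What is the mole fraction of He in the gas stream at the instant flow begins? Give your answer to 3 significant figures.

Each component's effusion rate ∝ (its partial pressure)·(1/√M) ∝ n_i/√M_i.
So x_He in the escaping gas = (n_He/√M_He) / Σ(n_i/√M_i)
= (4.68/√4.00) / (4.68/√4.00 + 3.68/√38.00) = 2.340/(2.340 + 0.5970) = 0.797.

0.797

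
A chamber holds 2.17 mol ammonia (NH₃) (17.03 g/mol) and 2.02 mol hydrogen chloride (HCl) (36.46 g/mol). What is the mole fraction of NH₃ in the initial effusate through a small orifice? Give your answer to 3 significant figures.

0.611

Each component's effusion rate ∝ (its partial pressure)·(1/√M) ∝ n_i/√M_i.
x_NH₃(eff) = (n_NH₃/√M_NH₃) / (n_NH₃/√M_NH₃ + n_HCl/√M_HCl)
= (2.17/√17.03) / (2.17/√17.03 + 2.02/√36.46) = 0.5258/(0.5258 + 0.3345) = 0.611.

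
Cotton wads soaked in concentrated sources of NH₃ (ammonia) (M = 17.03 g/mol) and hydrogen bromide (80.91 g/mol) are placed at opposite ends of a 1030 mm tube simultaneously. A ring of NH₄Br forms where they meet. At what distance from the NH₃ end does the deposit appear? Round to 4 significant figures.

706.1 mm

Distances travelled in equal time are proportional to diffusion rates, so d_NH₃/d_HBr = √(M_HBr/M_NH₃) = √(80.91/17.03) = 2.180.
With d_NH₃ + d_HBr = 1030 mm, d_HBr = 1030/(1 + 2.180) = 323.9 mm.
d_NH₃ = 1030 − 323.9 = 706.1 mm.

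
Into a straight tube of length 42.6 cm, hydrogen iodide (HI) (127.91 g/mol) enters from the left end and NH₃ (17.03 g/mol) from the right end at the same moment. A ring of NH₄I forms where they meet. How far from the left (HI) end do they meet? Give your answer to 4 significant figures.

Graham's law gives d_HI/d_NH₃ = rate_HI/rate_NH₃ = √(M_NH₃/M_HI) = √(17.03/127.91) = 0.3649.
With d_HI + d_NH₃ = 42.6 cm, d_NH₃ = 42.6/(1 + 0.3649) = 31.21 cm.
d_HI = 42.6 − 31.21 = 11.39 cm.

11.39 cm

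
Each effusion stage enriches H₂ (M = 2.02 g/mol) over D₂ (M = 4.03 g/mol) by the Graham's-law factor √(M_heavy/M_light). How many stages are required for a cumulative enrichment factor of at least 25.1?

Single-stage factor α = √(4.03/2.02), so ln α = ½ ln(1.99505) = 0.3453.
Need α^N ≥ 25.1 ⇒ N ≥ ln(25.1) / ln α = 3.223 / 0.3453 = 9.33.
Minimum whole number of stages: N = 10.

10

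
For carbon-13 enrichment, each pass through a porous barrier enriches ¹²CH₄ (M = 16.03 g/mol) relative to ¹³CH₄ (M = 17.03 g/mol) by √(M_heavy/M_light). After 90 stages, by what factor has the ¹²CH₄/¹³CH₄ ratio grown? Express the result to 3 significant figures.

After 90 stages the ratio has grown by (√(17.03/16.03))^90 = (17.03/16.03)^(90/2).
= 1.06238^45 = 15.2.

15.2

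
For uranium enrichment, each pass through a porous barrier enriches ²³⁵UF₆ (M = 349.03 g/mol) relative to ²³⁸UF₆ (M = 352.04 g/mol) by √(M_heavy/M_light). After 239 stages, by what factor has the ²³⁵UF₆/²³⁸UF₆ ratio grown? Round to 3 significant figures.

2.79

The single-stage factor is √(M_heavy/M_light), so 239 stages give [√(352.04/349.03)]^239 = (352.04/349.03)^(239/2).
= 1.00862^(239/2) = 2.79.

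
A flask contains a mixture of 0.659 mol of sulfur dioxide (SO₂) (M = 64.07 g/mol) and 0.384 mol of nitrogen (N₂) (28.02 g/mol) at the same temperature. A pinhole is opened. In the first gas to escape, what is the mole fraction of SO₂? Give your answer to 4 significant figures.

Each component's effusion rate ∝ (its partial pressure)·(1/√M) ∝ n_i/√M_i.
x_SO₂(eff) = (n_SO₂/√M_SO₂) / (n_SO₂/√M_SO₂ + n_N₂/√M_N₂)
= (0.659/√64.07) / (0.659/√64.07 + 0.384/√28.02) = 0.08233/(0.08233 + 0.07254) = 0.5316.

0.5316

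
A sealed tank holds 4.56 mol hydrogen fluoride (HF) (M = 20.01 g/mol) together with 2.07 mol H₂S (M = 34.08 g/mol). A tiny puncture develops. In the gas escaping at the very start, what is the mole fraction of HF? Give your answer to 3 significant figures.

Effusion rate of each component ∝ n_i/√M_i (partial pressure × 1/√M).
x_HF(eff) = (n_HF/√M_HF) / (n_HF/√M_HF + n_H₂S/√M_H₂S)
= (4.56/√20.01) / (4.56/√20.01 + 2.07/√34.08) = 1.019/(1.019 + 0.3546) = 0.742.

0.742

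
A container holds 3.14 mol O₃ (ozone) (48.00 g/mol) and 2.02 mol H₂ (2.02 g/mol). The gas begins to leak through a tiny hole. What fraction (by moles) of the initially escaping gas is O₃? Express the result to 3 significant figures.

Each component's effusion rate ∝ (its partial pressure)·(1/√M) ∝ n_i/√M_i.
So x_O₃ in the escaping gas = (n_O₃/√M_O₃) / Σ(n_i/√M_i)
= (3.14/√48.00) / (3.14/√48.00 + 2.02/√2.02) = 0.4532/(0.4532 + 1.421) = 0.242.

0.242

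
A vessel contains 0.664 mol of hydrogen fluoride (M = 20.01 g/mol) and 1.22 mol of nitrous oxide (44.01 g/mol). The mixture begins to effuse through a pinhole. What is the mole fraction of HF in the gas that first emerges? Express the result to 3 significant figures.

Each component's effusion rate ∝ (its partial pressure)·(1/√M) ∝ n_i/√M_i.
x_HF(eff) = (n_HF/√M_HF) / (n_HF/√M_HF + n_N₂O/√M_N₂O)
= (0.664/√20.01) / (0.664/√20.01 + 1.22/√44.01) = 0.1484/(0.1484 + 0.1839) = 0.447.

0.447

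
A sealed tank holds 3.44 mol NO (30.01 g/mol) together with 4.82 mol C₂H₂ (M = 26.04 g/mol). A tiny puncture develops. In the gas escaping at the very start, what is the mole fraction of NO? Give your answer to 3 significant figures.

0.399

Effusion rate of each component ∝ n_i/√M_i (partial pressure × 1/√M).
So x_NO in the escaping gas = (n_NO/√M_NO) / Σ(n_i/√M_i)
= (3.44/√30.01) / (3.44/√30.01 + 4.82/√26.04) = 0.6280/(0.6280 + 0.9446) = 0.399.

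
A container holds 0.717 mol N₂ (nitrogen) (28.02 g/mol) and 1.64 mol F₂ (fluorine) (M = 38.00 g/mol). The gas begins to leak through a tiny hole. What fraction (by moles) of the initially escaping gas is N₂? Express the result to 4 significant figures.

Rate_i ∝ x_i/√M_i (Graham's law weighted by mole fraction), so the effusate composition follows n_i/√M_i.
x_N₂(eff) = (n_N₂/√M_N₂) / (n_N₂/√M_N₂ + n_F₂/√M_F₂)
= (0.717/√28.02) / (0.717/√28.02 + 1.64/√38.00) = 0.1355/(0.1355 + 0.2660) = 0.3374.

0.3374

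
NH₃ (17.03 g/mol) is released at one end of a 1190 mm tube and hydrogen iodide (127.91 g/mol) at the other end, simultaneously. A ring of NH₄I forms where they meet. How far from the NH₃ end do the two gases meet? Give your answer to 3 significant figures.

872 mm

Graham's law gives d_NH₃/d_HI = rate_NH₃/rate_HI = √(M_HI/M_NH₃) = √(127.91/17.03) = 2.741.
With d_NH₃ + d_HI = 1190 mm, d_HI = 1190/(1 + 2.741) = 318.1 mm.
d_NH₃ = 1190 − 318.1 = 872 mm.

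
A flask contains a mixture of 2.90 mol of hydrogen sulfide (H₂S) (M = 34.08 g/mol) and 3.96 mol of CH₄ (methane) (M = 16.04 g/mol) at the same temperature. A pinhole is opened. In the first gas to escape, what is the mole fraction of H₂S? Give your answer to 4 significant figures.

Effusion rate of each component ∝ n_i/√M_i (partial pressure × 1/√M).
So x_H₂S in the escaping gas = (n_H₂S/√M_H₂S) / Σ(n_i/√M_i)
= (2.90/√34.08) / (2.90/√34.08 + 3.96/√16.04) = 0.4968/(0.4968 + 0.9888) = 0.3344.

0.3344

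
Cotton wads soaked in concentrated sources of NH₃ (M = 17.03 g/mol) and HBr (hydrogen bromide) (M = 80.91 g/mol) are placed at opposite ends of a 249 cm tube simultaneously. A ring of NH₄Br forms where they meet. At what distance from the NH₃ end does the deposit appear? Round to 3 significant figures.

Graham's law gives d_NH₃/d_HBr = rate_NH₃/rate_HBr = √(M_HBr/M_NH₃) = √(80.91/17.03) = 2.180.
With d_NH₃ + d_HBr = 249 cm, d_HBr = 249/(1 + 2.180) = 78.31 cm.
d_NH₃ = 249 − 78.31 = 171 cm.

171 cm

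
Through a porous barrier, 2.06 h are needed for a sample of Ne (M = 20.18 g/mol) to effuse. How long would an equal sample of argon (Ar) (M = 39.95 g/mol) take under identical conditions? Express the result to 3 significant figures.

By Graham's law, t_Ar/t_Ne = √(M_Ar/M_Ne) = √(39.95/20.18) = √1.980 = 1.407.
So the time for Ar is 2.06 × 1.407 = 2.90 h.

2.90 h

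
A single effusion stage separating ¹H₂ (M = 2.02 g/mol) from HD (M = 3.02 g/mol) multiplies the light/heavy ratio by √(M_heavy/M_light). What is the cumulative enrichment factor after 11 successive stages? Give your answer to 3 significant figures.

9.13

Overall factor = α^11 with α = √(3.02/2.02), i.e. (3.02/2.02)^(11/2).
= 1.49505^(11/2) = 9.13.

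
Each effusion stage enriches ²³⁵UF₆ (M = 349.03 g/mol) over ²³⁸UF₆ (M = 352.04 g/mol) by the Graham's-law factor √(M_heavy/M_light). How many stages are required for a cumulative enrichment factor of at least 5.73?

407

Per stage α = (352.04/349.03)^(1/2) = 1.00862^0.5, giving ln α = 0.004293.
Need α^N ≥ 5.73 ⇒ N ≥ ln(5.73) / ln α = 1.746 / 0.004293 = 406.60.
Minimum whole number of stages: N = 407.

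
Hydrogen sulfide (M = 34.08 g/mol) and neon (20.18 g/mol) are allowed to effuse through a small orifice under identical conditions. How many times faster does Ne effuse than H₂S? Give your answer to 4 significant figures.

Using Graham's law: rate_Ne/rate_H₂S = √(M_H₂S/M_Ne) = √(34.08/20.18) = √1.689 = 1.300.

1.300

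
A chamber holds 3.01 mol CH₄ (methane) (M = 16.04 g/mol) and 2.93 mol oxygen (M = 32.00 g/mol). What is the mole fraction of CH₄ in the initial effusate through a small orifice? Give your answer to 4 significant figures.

Rate_i ∝ x_i/√M_i (Graham's law weighted by mole fraction), so the effusate composition follows n_i/√M_i.
Mole fraction of CH₄ in the effusate = (n_CH₄/√M_CH₄) / (n_CH₄/√M_CH₄ + n_O₂/√M_O₂)
= (3.01/√16.04) / (3.01/√16.04 + 2.93/√32.00) = 0.7516/(0.7516 + 0.5180) = 0.5920.

0.5920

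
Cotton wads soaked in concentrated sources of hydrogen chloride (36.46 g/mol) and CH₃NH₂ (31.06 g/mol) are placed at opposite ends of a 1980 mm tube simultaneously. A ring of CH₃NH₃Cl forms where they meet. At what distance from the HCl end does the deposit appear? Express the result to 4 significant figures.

Graham's law gives d_HCl/d_CH₃NH₂ = rate_HCl/rate_CH₃NH₂ = √(M_CH₃NH₂/M_HCl) = √(31.06/36.46) = 0.9230.
With d_HCl + d_CH₃NH₂ = 1980 mm, d_CH₃NH₂ = 1980/(1 + 0.9230) = 1030 mm.
d_HCl = 1980 − 1030 = 950.3 mm.

950.3 mm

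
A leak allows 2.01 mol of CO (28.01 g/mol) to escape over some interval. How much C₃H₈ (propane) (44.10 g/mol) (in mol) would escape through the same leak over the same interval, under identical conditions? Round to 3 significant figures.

By Graham's law, rate_C₃H₈/rate_CO = √(M_CO/M_C₃H₈) = √(28.01/44.10) = √0.6351 = 0.7970.
So the amount for C₃H₈ is 2.01 × 0.7970 = 1.60 mol.

1.60 mol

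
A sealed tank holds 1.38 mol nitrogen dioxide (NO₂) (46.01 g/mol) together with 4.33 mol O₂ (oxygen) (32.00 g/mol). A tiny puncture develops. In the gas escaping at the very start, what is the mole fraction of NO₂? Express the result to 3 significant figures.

Each component's effusion rate ∝ (its partial pressure)·(1/√M) ∝ n_i/√M_i.
Mole fraction of NO₂ in the effusate = (n_NO₂/√M_NO₂) / (n_NO₂/√M_NO₂ + n_O₂/√M_O₂)
= (1.38/√46.01) / (1.38/√46.01 + 4.33/√32.00) = 0.2034/(0.2034 + 0.7654) = 0.210.

0.210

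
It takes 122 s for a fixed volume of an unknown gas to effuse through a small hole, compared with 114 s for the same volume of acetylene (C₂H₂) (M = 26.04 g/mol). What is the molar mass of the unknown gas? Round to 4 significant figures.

From Graham's law, t_X/t_C₂H₂ = √(M_X/M_C₂H₂).
122/114 = 1.070 = √(M_X/26.04)
M_X = 26.04 × 1.070² = 26.04 × 1.145 = 29.82 g/mol

29.82 g/mol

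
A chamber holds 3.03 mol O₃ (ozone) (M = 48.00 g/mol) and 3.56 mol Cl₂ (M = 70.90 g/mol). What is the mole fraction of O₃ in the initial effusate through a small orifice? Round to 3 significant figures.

Each component's effusion rate ∝ (its partial pressure)·(1/√M) ∝ n_i/√M_i.
x_O₃(eff) = (n_O₃/√M_O₃) / (n_O₃/√M_O₃ + n_Cl₂/√M_Cl₂)
= (3.03/√48.00) / (3.03/√48.00 + 3.56/√70.90) = 0.4373/(0.4373 + 0.4228) = 0.508.

0.508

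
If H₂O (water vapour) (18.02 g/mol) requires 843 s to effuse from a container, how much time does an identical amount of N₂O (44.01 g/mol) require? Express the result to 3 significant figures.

1320 s

Graham's law gives t_N₂O/t_H₂O = √(M_N₂O/M_H₂O) = √(44.01/18.02) = √2.442 = 1.563.
So the time for N₂O is 843 × 1.563 = 1320 s.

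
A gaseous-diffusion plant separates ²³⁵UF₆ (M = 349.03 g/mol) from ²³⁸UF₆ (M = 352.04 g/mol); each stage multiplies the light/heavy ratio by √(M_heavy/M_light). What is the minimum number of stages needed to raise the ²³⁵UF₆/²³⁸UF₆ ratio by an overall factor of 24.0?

With α = √(352.04/349.03) per stage, ln α = ½ ln(1.00862) = 0.004293.
Need α^N ≥ 24.0 ⇒ N ≥ ln(24.0) / ln α = 3.178 / 0.004293 = 740.21.
So at least 741 stages are needed.

741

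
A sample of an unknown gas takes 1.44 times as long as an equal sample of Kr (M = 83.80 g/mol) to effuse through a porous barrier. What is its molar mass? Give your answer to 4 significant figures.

From Graham's law, t_X/t_Kr = √(M_X/M_Kr).
1.44 = √(M_X/83.80)
M_X = 83.80 × 1.44² = 83.80 × 2.074 = 173.8 g/mol

173.8 g/mol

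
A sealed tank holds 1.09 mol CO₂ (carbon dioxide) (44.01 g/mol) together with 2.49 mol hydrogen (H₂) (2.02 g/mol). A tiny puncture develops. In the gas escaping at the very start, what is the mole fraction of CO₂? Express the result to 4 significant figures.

The effusion rate of species i is ∝ p_i/√M_i ∝ n_i/√M_i.
So x_CO₂ in the escaping gas = (n_CO₂/√M_CO₂) / Σ(n_i/√M_i)
= (1.09/√44.01) / (1.09/√44.01 + 2.49/√2.02) = 0.1643/(0.1643 + 1.752) = 0.08574.

0.08574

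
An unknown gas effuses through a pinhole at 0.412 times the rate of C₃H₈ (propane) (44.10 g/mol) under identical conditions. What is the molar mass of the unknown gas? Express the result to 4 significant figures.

Since effusion rate ∝ 1/√M, rate_X/rate_C₃H₈ = √(M_C₃H₈/M_X).
0.412 = √(44.10/M_X)
M_X = 44.10 / 0.412² = 44.10 / 0.1697 = 259.8 g/mol

259.8 g/mol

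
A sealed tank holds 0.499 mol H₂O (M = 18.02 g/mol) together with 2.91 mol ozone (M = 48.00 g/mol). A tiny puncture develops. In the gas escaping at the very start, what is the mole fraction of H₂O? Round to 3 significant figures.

Rate_i ∝ x_i/√M_i (Graham's law weighted by mole fraction), so the effusate composition follows n_i/√M_i.
So x_H₂O in the escaping gas = (n_H₂O/√M_H₂O) / Σ(n_i/√M_i)
= (0.499/√18.02) / (0.499/√18.02 + 2.91/√48.00) = 0.1176/(0.1176 + 0.4200) = 0.219.

0.219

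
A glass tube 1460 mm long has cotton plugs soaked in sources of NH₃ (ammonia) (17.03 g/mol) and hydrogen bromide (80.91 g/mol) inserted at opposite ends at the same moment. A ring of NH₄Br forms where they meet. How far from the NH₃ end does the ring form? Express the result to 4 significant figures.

Distances travelled in equal time are proportional to diffusion rates, so d_NH₃/d_HBr = √(M_HBr/M_NH₃) = √(80.91/17.03) = 2.180.
With d_NH₃ + d_HBr = 1460 mm, d_HBr = 1460/(1 + 2.180) = 459.2 mm.
d_NH₃ = 1460 − 459.2 = 1001 mm.

1001 mm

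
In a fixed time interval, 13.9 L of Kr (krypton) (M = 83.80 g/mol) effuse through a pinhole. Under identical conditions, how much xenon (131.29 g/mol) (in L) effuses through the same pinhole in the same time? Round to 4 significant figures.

11.11 L

Since effusion rate ∝ 1/√M, rate_Xe/rate_Kr = √(M_Kr/M_Xe) = √(83.80/131.29) = √0.6383 = 0.7989.
So the volume for Xe is 13.9 × 0.7989 = 11.11 L.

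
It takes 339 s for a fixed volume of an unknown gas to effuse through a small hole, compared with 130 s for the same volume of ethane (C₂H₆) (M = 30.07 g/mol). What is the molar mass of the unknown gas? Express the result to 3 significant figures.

Using Graham's law: t_X/t_C₂H₆ = √(M_X/M_C₂H₆).
339/130 = 2.608 = √(M_X/30.07)
M_X = 30.07 × 2.608² = 30.07 × 6.800 = 204 g/mol

204 g/mol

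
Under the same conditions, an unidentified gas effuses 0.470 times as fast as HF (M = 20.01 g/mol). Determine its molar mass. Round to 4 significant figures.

Using Graham's law: rate_X/rate_HF = √(M_HF/M_X).
0.470 = √(20.01/M_X)
M_X = 20.01 / 0.470² = 20.01 / 0.2209 = 90.58 g/mol

90.58 g/mol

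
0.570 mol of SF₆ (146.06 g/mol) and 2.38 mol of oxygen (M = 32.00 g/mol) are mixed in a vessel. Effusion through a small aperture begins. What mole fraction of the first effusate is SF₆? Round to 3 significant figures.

Rate_i ∝ x_i/√M_i (Graham's law weighted by mole fraction), so the effusate composition follows n_i/√M_i.
So x_SF₆ in the escaping gas = (n_SF₆/√M_SF₆) / Σ(n_i/√M_i)
= (0.570/√146.06) / (0.570/√146.06 + 2.38/√32.00) = 0.04716/(0.04716 + 0.4207) = 0.101.

0.101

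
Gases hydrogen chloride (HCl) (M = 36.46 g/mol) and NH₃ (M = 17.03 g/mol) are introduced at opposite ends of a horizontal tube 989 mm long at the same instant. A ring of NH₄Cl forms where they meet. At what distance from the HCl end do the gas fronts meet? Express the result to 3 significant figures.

402 mm

In equal time, each gas travels a distance ∝ its rate ∝ 1/√M, so d_HCl/d_NH₃ = √(M_NH₃/M_HCl) = √(17.03/36.46) = 0.6834.
With d_HCl + d_NH₃ = 989 mm, d_NH₃ = 989/(1 + 0.6834) = 587.5 mm.
d_HCl = 989 − 587.5 = 402 mm.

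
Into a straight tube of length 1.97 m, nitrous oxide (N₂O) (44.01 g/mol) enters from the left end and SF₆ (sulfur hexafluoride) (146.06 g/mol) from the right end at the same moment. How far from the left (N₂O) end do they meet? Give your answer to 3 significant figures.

1.27 m

Graham's law gives d_N₂O/d_SF₆ = rate_N₂O/rate_SF₆ = √(M_SF₆/M_N₂O) = √(146.06/44.01) = 1.822.
With d_N₂O + d_SF₆ = 1.97 m, d_SF₆ = 1.97/(1 + 1.822) = 0.6981 m.
d_N₂O = 1.97 − 0.6981 = 1.27 m.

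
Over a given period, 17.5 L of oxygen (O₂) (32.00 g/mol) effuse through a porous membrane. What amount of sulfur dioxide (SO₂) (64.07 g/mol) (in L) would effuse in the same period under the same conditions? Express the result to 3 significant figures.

Using Graham's law: rate_SO₂/rate_O₂ = √(M_O₂/M_SO₂) = √(32.00/64.07) = √0.4995 = 0.7067.
So the volume for SO₂ is 17.5 × 0.7067 = 12.4 L.

12.4 L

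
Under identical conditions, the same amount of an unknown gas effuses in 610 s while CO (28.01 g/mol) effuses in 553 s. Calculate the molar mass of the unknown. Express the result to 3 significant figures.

34.1 g/mol

Since effusion rate ∝ 1/√M, t_X/t_CO = √(M_X/M_CO).
610/553 = 1.103 = √(M_X/28.01)
M_X = 28.01 × 1.103² = 28.01 × 1.217 = 34.1 g/mol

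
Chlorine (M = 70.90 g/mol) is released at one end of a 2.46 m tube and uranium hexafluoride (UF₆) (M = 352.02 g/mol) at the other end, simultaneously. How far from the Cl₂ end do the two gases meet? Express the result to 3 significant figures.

The fronts meet when d_Cl₂ + d_UF₆ = L with d_Cl₂/d_UF₆ = √(M_UF₆/M_Cl₂) (Graham's law). Here √(M_UF₆/M_Cl₂) = √(352.02/70.90) = 2.228.
With d_Cl₂ + d_UF₆ = 2.46 m, d_UF₆ = 2.46/(1 + 2.228) = 0.7620 m.
d_Cl₂ = 2.46 − 0.7620 = 1.70 m.

1.70 m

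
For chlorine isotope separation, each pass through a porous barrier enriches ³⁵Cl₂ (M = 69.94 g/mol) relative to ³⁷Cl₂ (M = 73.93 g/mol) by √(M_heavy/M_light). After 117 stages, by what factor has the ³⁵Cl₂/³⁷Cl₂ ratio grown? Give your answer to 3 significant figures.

After 117 stages the ratio has grown by (√(73.93/69.94))^117 = (73.93/69.94)^(117/2).
= 1.05705^(117/2) = 25.7.

25.7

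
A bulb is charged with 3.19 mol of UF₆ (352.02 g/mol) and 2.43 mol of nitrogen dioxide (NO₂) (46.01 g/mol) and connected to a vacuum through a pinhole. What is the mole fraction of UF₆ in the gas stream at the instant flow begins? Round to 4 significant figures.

Each component's effusion rate ∝ (its partial pressure)·(1/√M) ∝ n_i/√M_i.
x_UF₆(eff) = (n_UF₆/√M_UF₆) / (n_UF₆/√M_UF₆ + n_NO₂/√M_NO₂)
= (3.19/√352.02) / (3.19/√352.02 + 2.43/√46.01) = 0.1700/(0.1700 + 0.3582) = 0.3218.

0.3218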